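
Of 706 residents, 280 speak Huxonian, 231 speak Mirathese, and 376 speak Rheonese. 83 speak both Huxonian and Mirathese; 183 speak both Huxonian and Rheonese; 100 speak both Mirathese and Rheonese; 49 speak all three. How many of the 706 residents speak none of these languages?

136

N(≥1) = 280 + 231 + 376 − 83 − 183 − 100 + 49 = 570
None: 706 − 570 = 136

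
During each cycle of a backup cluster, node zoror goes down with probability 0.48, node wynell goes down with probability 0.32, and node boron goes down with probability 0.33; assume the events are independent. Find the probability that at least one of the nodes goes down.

P(none) = (1 − 0.48) × (1 − 0.32) × (1 − 0.33) = 0.52 × 0.68 × 0.67 = 0.236912
P(at least one) = 1 − 0.236912 = 0.763088

0.763088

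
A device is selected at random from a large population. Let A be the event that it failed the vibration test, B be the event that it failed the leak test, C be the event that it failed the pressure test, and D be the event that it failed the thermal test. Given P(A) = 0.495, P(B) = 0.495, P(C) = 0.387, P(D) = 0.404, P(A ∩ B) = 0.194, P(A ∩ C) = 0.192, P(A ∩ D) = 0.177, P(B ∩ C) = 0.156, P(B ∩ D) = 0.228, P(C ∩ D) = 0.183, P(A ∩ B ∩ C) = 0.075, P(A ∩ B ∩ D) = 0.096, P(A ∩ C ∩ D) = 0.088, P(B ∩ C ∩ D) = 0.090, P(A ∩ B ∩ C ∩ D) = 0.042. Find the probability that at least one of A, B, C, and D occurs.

0.958

P(A ∪ B ∪ C ∪ D) = 0.495 + 0.495 + 0.387 + 0.404 − 0.194 − 0.192 − 0.177 − 0.156 − 0.228 − 0.183 + 0.075 + 0.096 + 0.088 + 0.090 − 0.042 = 0.958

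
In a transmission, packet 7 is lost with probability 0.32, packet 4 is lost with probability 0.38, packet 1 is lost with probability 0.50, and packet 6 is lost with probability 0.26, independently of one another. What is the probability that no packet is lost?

Since the events are independent, P(none) is the product of the individual non-occurrence probabilities.
P(none) = (1 − 0.32) × (1 − 0.38) × (1 − 0.50) × (1 − 0.26) = 0.68 × 0.62 × 0.50 × 0.74 = 0.155992

0.155992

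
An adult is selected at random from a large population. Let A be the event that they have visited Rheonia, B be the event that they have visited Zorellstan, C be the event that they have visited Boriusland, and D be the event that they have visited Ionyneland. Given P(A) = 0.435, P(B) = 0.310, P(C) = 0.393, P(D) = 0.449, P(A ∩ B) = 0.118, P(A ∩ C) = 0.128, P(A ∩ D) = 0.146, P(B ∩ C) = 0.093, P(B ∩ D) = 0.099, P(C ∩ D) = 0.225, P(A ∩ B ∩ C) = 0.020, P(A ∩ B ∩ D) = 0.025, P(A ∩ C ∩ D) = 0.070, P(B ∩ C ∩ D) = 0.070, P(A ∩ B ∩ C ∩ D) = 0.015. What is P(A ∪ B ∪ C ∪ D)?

Using inclusion–exclusion:
P(A ∪ B ∪ C ∪ D) = 0.435 + 0.310 + 0.393 + 0.449 − 0.118 − 0.128 − 0.146 − 0.093 − 0.099 − 0.225 + 0.020 + 0.025 + 0.070 + 0.070 − 0.015 = 0.948

0.948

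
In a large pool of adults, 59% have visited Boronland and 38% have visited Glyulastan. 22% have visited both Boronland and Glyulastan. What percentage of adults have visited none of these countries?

25%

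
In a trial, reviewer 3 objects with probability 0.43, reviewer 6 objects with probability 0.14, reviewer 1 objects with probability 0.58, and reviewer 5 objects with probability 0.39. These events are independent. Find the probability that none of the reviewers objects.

Since the events are independent, P(none) is the product of the individual non-occurrence probabilities.
P(none) = (1 − 0.43) × (1 − 0.14) × (1 − 0.58) × (1 − 0.39) = 0.57 × 0.86 × 0.42 × 0.61 = 0.12558924

0.12558924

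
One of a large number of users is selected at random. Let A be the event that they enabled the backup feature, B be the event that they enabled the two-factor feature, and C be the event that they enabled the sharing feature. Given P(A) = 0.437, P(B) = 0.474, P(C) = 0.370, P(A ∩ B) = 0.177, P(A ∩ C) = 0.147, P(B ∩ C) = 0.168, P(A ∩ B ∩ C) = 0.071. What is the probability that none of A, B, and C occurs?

0.140

P(A ∪ B ∪ C) = 0.437 + 0.474 + 0.370 − 0.177 − 0.147 − 0.168 + 0.071 = 0.860
P(none) = 1 − 0.860 = 0.140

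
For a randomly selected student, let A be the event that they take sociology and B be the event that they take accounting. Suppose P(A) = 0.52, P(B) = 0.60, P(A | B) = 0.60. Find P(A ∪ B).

0.76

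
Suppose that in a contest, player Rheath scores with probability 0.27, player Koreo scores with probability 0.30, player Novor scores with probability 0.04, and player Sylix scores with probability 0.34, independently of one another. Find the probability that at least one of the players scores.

0.6762304

Independence gives P(none) = ∏(1 − pᵢ).
P(none) = (1 − 0.27) × (1 − 0.30) × (1 − 0.04) × (1 − 0.34) = 0.73 × 0.70 × 0.96 × 0.66 = 0.3237696
P(at least one) = 1 − 0.3237696 = 0.6762304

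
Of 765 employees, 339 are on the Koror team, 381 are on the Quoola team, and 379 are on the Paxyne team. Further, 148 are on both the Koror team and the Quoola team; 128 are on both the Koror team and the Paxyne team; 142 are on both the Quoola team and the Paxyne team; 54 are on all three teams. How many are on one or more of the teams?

735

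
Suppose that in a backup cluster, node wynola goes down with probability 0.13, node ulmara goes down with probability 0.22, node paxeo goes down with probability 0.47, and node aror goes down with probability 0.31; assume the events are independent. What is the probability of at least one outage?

0.75183598

P(none) = (1 − 0.13) × (1 − 0.22) × (1 − 0.47) × (1 − 0.31) = 0.87 × 0.78 × 0.53 × 0.69 = 0.24816402
P(at least one) = 1 − 0.24816402 = 0.75183598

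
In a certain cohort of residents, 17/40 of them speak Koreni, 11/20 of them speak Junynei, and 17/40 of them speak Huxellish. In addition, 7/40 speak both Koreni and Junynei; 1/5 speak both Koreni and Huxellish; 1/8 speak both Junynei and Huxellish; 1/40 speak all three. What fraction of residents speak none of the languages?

P(at least one) = 17/40 + 11/20 + 17/40 − 7/40 − 1/5 − 1/8 + 1/40 = 37/40
P(none) = 1 − 37/40 = 3/40

3/40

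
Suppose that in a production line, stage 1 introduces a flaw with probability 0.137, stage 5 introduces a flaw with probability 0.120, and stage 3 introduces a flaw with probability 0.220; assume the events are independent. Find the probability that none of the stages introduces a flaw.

P(none) = (1 − 0.137) × (1 − 0.120) × (1 − 0.220) = 0.863 × 0.880 × 0.780 = 0.5923632

0.5923632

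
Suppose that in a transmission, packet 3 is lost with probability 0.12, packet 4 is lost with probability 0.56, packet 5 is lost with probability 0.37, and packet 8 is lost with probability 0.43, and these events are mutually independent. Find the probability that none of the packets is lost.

P(none) = (1 − 0.12) × (1 − 0.56) × (1 − 0.37) × (1 − 0.43) = 0.88 × 0.44 × 0.63 × 0.57 = 0.13904352

0.13904352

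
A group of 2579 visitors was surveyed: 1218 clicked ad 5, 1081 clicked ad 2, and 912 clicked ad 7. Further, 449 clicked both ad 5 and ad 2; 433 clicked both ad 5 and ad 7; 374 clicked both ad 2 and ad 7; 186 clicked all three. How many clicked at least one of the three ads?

|union| = 1218 + 1081 + 912 − 449 − 433 − 374 + 186 = 2141

2141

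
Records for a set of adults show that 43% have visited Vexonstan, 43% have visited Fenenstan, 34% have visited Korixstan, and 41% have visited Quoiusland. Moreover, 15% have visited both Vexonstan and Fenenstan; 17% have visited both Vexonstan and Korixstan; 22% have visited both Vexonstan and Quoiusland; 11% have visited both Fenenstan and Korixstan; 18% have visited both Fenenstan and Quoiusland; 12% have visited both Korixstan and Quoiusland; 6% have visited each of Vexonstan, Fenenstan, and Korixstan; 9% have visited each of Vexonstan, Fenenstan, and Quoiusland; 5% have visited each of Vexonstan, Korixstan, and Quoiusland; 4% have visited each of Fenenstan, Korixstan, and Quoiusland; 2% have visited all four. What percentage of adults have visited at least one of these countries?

P(at least one) = 43 + 43 + 34 + 41 − 15 − 17 − 22 − 11 − 18 − 12 + 6 + 9 + 5 + 4 − 2 = 88%

88%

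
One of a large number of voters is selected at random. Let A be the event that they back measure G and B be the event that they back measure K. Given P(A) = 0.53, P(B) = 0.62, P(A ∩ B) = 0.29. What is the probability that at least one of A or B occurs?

0.86

Using inclusion–exclusion:
P(A ∪ B) = 0.53 + 0.62 − 0.29 = 0.86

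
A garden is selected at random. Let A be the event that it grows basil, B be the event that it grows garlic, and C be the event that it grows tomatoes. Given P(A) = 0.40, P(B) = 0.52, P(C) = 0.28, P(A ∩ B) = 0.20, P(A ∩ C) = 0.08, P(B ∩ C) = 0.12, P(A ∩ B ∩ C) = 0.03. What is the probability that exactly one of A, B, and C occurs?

P(exactly one) = 0.40 + 0.52 + 0.28 − 2·0.20 − 2·0.08 − 2·0.12 + 3·0.03 = 0.49

0.49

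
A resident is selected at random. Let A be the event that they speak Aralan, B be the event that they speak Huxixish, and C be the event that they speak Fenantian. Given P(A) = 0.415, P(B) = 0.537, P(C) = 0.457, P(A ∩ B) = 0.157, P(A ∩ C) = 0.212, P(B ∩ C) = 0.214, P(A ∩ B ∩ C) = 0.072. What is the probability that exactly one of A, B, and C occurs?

By inclusion–exclusion (exactly-one form):
P(exactly one) = 0.415 + 0.537 + 0.457 − 2·0.157 − 2·0.212 − 2·0.214 + 3·0.072 = 0.459

0.459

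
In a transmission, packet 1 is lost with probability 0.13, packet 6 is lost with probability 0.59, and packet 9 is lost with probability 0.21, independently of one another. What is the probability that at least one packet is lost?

P(none) = (1 − 0.13) × (1 − 0.59) × (1 − 0.21) = 0.87 × 0.41 × 0.79 = 0.281793
P(at least one) = 1 − 0.281793 = 0.718207

0.718207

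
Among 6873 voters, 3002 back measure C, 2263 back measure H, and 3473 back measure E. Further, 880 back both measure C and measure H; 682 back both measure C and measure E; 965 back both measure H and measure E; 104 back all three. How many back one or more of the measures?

6315

|at least one| = 3002 + 2263 + 3473 − 880 − 682 − 965 + 104 = 6315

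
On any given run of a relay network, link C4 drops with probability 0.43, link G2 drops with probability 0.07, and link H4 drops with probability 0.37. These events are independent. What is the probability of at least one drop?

0.666037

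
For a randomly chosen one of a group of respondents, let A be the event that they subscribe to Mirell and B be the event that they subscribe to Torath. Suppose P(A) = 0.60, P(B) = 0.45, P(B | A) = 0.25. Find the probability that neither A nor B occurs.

0.10

P(A ∩ B) = P(A)·P(B|A) = 0.60 × 0.25 = 0.15
Using inclusion–exclusion:
P(A ∪ B) = 0.60 + 0.45 − 0.15 = 0.90
P(none) = 1 − 0.90 = 0.10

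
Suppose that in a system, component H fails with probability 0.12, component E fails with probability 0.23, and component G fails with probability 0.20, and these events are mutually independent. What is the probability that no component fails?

0.54208

Independence gives P(none) = ∏(1 − pᵢ).
P(none) = (1 − 0.12) × (1 − 0.23) × (1 − 0.20) = 0.88 × 0.77 × 0.80 = 0.54208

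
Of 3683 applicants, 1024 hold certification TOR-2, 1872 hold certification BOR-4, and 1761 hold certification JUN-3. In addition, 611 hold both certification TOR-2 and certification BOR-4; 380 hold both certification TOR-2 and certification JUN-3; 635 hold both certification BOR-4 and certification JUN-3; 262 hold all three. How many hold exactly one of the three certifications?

2191

By inclusion–exclusion (exactly-one form):
|exactly one| = 1024 + 1872 + 1761 − 2·611 − 2·380 − 2·635 + 3·262 = 2191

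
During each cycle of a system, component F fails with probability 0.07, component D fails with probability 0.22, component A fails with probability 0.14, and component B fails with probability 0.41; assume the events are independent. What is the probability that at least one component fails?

0.63193204

Since the events are independent, P(none) is the product of the individual non-occurrence probabilities.
P(none) = (1 − 0.07) × (1 − 0.22) × (1 − 0.14) × (1 − 0.41) = 0.93 × 0.78 × 0.86 × 0.59 = 0.36806796
P(at least one) = 1 − 0.36806796 = 0.63193204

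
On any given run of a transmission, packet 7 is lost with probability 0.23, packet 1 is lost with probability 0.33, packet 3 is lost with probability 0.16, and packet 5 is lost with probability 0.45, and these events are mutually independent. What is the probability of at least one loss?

0.7616542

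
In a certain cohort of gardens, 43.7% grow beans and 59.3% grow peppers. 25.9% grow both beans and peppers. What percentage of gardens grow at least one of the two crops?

77.1%

P(≥1) = 43.7 + 59.3 − 25.9 = 77.1%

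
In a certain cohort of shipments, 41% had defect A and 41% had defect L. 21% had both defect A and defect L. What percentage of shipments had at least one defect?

61%

Apply inclusion-exclusion:
P(at least one) = 41 + 41 − 21 = 61%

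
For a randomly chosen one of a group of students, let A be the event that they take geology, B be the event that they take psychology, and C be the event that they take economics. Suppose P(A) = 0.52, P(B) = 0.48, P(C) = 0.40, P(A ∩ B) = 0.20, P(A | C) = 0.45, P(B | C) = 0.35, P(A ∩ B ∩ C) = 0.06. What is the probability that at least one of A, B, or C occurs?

0.94

P(A ∩ C) = P(C)·P(A|C) = 0.40 × 0.45 = 0.18
P(B ∩ C) = P(C)·P(B|C) = 0.40 × 0.35 = 0.14
Using inclusion–exclusion:
P(A ∪ B ∪ C) = 0.52 + 0.48 + 0.40 − 0.20 − 0.18 − 0.14 + 0.06 = 0.94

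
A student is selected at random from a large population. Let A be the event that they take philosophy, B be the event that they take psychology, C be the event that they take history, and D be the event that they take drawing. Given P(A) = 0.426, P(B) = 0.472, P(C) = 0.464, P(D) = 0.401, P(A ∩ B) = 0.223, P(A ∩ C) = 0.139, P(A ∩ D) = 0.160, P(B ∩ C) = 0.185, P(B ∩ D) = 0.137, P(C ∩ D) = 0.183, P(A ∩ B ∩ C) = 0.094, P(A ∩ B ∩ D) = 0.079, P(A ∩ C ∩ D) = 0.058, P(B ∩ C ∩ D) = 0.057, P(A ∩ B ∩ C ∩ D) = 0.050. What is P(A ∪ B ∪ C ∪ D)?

Inclusion–exclusion gives
P(A ∪ B ∪ C ∪ D) = 0.426 + 0.472 + 0.464 + 0.401 − 0.223 − 0.139 − 0.160 − 0.185 − 0.137 − 0.183 + 0.094 + 0.079 + 0.058 + 0.057 − 0.050 = 0.974

0.974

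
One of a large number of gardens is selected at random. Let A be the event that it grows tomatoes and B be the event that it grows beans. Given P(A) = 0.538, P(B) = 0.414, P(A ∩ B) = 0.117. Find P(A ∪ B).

0.835

P(A ∪ B) = 0.538 + 0.414 − 0.117 = 0.835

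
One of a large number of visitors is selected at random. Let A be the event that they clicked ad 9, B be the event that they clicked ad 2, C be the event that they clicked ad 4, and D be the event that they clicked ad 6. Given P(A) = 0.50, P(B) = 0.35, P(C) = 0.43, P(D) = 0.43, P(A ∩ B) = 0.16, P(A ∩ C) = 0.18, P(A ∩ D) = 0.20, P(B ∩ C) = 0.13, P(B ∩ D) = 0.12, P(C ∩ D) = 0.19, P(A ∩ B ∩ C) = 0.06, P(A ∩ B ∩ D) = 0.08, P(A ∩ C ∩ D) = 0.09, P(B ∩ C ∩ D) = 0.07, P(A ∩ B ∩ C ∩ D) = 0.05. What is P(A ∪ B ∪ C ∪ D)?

0.98

Inclusion–exclusion gives
P(A ∪ B ∪ C ∪ D) = 0.50 + 0.35 + 0.43 + 0.43 − 0.16 − 0.18 − 0.20 − 0.13 − 0.12 − 0.19 + 0.06 + 0.08 + 0.09 + 0.07 − 0.05 = 0.98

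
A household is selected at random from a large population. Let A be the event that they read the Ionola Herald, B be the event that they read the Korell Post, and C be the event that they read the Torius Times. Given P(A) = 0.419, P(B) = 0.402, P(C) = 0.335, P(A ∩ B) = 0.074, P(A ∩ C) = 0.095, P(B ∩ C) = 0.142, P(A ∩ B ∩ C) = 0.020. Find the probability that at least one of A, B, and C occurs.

Inclusion–exclusion gives
P(A ∪ B ∪ C) = 0.419 + 0.402 + 0.335 − 0.074 − 0.095 − 0.142 + 0.020 = 0.865

0.865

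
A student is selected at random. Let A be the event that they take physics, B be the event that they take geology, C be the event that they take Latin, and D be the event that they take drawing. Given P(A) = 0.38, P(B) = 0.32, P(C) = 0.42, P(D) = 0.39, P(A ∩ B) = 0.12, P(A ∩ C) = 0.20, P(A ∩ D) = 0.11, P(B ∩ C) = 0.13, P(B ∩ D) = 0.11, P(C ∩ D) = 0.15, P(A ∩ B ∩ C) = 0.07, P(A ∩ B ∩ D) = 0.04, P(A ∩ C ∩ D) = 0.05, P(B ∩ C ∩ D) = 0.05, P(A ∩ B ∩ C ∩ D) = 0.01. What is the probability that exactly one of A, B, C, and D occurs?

0.46

Using the inclusion–exclusion count for exactly one event:
P(exactly one) = 0.38 + 0.32 + 0.42 + 0.39 − 2·0.12 − 2·0.20 − 2·0.11 − 2·0.13 − 2·0.11 − 2·0.15 + 3·0.07 + 3·0.04 + 3·0.05 + 3·0.05 − 4·0.01 = 0.46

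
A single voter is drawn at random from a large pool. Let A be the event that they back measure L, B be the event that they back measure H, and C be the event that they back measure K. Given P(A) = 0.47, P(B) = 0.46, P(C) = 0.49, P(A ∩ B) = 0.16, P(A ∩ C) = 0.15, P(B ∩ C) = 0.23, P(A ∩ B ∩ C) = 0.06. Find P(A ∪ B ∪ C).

0.94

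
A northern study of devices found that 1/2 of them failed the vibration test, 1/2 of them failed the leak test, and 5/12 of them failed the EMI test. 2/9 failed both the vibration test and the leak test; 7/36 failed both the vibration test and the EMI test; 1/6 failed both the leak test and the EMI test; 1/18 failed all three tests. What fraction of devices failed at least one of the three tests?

8/9

Apply inclusion-exclusion:
P(≥1) = 1/2 + 1/2 + 5/12 − 2/9 − 7/36 − 1/6 + 1/18 = 8/9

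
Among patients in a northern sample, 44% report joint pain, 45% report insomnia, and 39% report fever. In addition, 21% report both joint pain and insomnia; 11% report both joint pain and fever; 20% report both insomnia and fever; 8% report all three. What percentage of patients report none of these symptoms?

P(at least one) = 44 + 45 + 39 − 21 − 11 − 20 + 8 = 84%
P(none) = 100% − 84% = 16%

16%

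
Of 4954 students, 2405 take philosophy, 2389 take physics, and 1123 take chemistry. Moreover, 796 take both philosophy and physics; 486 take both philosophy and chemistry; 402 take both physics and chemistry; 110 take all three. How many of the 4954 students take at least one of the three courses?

4343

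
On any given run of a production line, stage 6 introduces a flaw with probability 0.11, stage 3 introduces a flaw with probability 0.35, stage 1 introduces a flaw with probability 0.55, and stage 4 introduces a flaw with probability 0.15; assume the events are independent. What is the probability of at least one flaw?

P(none) = (1 − 0.11) × (1 − 0.35) × (1 − 0.55) × (1 − 0.15) = 0.89 × 0.65 × 0.45 × 0.85 = 0.22127625
P(at least one) = 1 − 0.22127625 = 0.77872375

0.77872375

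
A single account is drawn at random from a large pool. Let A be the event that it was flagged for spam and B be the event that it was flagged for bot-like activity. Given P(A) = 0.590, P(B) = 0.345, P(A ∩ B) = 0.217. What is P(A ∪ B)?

By inclusion–exclusion:
P(A ∪ B) = 0.590 + 0.345 − 0.217 = 0.718

0.718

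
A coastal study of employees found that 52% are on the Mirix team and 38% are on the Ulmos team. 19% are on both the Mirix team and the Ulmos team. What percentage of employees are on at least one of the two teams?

P(at least one) = 52 + 38 − 19 = 71%

71%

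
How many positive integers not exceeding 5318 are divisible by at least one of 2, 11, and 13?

By inclusion–exclusion:
2659 + 483 + 409 − 241 − 204 − 37 + 18 = 3087

3087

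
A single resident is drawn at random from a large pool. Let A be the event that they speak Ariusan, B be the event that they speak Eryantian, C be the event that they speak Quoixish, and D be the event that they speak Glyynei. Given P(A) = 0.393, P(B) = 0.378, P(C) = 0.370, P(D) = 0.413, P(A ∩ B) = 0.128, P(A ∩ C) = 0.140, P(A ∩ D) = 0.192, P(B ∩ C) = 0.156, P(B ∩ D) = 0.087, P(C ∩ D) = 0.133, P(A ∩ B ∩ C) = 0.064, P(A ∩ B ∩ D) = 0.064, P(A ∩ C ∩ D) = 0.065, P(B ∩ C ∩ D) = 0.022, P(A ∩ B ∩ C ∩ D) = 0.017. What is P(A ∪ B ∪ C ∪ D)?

0.916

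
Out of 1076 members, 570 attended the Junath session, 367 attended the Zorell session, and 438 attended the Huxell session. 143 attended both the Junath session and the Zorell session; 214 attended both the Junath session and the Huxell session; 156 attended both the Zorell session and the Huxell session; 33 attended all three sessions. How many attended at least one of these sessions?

N(≥1) = 570 + 367 + 438 − 143 − 214 − 156 + 33 = 895

895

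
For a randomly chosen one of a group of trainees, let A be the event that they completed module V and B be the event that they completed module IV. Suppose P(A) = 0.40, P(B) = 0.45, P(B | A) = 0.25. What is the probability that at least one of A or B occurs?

0.75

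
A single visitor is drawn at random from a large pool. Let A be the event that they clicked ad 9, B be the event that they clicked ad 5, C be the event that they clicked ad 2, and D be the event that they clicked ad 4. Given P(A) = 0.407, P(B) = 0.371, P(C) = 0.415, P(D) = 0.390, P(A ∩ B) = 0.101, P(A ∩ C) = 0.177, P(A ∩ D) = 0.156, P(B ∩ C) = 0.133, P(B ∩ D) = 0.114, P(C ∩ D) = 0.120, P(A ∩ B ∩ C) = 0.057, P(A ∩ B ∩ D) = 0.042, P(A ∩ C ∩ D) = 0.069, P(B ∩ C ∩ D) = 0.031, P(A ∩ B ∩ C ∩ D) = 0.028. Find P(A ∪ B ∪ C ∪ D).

Apply inclusion-exclusion:
P(A ∪ B ∪ C ∪ D) = 0.407 + 0.371 + 0.415 + 0.390 − 0.101 − 0.177 − 0.156 − 0.133 − 0.114 − 0.120 + 0.057 + 0.042 + 0.069 + 0.031 − 0.028 = 0.953

0.953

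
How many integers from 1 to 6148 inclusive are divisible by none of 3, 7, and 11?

⌊6148/3⌋ + ⌊6148/7⌋ + ⌊6148/11⌋ − ⌊6148/21⌋ − ⌊6148/33⌋ − ⌊6148/77⌋ + ⌊6148/231⌋ = 2049 + 878 + 558 − 292 − 186 − 79 + 26 = 2954
6148 − 2954 = 3194

3194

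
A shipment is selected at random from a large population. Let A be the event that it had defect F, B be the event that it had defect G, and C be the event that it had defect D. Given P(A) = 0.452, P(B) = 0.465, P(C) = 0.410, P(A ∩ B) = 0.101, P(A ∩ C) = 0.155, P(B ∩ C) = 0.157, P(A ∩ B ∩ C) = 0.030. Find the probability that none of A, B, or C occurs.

P(A ∪ B ∪ C) = 0.452 + 0.465 + 0.410 − 0.101 − 0.155 − 0.157 + 0.030 = 0.944
P(none) = 1 − 0.944 = 0.056

0.056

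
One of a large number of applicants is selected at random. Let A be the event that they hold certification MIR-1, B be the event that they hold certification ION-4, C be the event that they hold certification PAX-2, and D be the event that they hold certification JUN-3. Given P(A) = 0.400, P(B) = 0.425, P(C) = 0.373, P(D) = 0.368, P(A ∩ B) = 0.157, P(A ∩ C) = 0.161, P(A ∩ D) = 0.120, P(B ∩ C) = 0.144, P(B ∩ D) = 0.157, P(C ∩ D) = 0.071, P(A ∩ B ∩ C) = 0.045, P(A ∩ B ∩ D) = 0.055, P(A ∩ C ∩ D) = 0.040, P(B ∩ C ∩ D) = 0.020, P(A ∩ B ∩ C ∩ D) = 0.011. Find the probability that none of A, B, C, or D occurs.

0.095

Apply inclusion-exclusion:
P(A ∪ B ∪ C ∪ D) = 0.400 + 0.425 + 0.373 + 0.368 − 0.157 − 0.161 − 0.120 − 0.144 − 0.157 − 0.071 + 0.045 + 0.055 + 0.040 + 0.020 − 0.011 = 0.905
P(none) = 1 − 0.905 = 0.095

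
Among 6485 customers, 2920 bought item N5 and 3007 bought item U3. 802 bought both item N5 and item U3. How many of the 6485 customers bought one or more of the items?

|union| = 2920 + 3007 − 802 = 5125

5125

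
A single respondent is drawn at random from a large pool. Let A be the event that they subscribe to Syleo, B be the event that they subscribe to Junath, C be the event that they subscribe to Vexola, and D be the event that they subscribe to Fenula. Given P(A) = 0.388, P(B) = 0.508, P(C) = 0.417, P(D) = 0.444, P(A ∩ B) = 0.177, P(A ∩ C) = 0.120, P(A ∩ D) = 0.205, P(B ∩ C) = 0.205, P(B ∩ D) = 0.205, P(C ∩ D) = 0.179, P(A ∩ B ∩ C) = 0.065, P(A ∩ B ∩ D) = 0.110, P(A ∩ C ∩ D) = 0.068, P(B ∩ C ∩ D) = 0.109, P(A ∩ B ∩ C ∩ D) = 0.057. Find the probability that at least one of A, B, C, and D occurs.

P(A ∪ B ∪ C ∪ D) = 0.388 + 0.508 + 0.417 + 0.444 − 0.177 − 0.120 − 0.205 − 0.205 − 0.205 − 0.179 + 0.065 + 0.110 + 0.068 + 0.109 − 0.057 = 0.961

0.961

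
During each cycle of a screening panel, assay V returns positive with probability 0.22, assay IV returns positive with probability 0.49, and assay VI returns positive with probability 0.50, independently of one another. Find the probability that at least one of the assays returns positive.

Since the events are independent, P(none) is the product of the individual non-occurrence probabilities.
P(none) = (1 − 0.22) × (1 − 0.49) × (1 − 0.50) = 0.78 × 0.51 × 0.50 = 0.1989
P(at least one) = 1 − 0.1989 = 0.8011

0.8011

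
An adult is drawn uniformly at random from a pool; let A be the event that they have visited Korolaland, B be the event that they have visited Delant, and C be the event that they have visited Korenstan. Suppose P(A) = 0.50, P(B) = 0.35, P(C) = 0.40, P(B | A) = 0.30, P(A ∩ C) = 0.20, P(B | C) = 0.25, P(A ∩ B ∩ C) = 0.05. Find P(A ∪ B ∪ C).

0.85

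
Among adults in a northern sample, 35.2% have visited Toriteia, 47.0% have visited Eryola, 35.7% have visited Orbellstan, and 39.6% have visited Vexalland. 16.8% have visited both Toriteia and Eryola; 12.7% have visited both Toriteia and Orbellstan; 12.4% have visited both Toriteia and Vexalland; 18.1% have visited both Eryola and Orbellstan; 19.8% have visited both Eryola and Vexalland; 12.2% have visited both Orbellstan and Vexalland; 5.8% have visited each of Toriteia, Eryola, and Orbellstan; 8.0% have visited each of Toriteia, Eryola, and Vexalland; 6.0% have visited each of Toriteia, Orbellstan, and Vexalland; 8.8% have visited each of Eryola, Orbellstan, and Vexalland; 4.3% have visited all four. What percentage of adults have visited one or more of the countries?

Using inclusion–exclusion:
P(union) = 35.2 + 47.0 + 35.7 + 39.6 − 16.8 − 12.7 − 12.4 − 18.1 − 19.8 − 12.2 + 5.8 + 8.0 + 6.0 + 8.8 − 4.3 = 89.8%

89.8%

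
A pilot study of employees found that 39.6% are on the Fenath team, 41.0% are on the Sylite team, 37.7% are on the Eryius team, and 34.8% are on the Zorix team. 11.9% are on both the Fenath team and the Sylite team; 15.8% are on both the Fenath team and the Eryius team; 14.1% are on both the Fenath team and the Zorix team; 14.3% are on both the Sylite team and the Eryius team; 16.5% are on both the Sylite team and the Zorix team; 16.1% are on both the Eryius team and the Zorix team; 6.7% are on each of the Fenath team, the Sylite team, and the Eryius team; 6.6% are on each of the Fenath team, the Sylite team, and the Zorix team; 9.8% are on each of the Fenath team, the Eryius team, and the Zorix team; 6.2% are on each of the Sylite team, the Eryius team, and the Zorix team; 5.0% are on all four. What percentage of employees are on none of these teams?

11.3%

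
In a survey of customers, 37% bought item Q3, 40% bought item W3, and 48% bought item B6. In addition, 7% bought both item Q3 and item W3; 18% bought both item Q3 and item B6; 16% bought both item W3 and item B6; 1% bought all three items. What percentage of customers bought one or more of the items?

Inclusion–exclusion gives
P(≥1) = 37 + 40 + 48 − 7 − 18 − 16 + 1 = 85%

85%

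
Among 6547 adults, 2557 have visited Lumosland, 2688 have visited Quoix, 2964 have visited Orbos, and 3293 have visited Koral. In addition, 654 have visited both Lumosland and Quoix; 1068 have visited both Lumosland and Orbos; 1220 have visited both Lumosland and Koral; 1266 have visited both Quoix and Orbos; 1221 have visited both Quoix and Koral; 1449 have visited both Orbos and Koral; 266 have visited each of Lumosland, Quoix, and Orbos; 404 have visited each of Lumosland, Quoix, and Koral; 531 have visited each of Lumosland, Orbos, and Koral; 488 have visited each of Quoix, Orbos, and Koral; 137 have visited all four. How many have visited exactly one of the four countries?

N(exactly one) = 2557 + 2688 + 2964 + 3293 − 2·654 − 2·1068 − 2·1220 − 2·1266 − 2·1221 − 2·1449 + 3·266 + 3·404 + 3·531 + 3·488 − 4·137 = 2265

2265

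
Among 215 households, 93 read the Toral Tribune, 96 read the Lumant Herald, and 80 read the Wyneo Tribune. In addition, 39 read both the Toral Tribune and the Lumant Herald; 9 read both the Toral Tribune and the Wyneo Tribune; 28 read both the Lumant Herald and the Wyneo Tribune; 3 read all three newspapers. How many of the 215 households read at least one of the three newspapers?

196

|at least one| = 93 + 96 + 80 − 39 − 9 − 28 + 3 = 196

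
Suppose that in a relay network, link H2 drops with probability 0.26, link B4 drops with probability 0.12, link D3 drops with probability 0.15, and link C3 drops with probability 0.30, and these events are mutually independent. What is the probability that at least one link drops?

P(none) = (1 − 0.26) × (1 − 0.12) × (1 − 0.15) × (1 − 0.30) = 0.74 × 0.88 × 0.85 × 0.70 = 0.387464
P(at least one) = 1 − 0.387464 = 0.612536

0.612536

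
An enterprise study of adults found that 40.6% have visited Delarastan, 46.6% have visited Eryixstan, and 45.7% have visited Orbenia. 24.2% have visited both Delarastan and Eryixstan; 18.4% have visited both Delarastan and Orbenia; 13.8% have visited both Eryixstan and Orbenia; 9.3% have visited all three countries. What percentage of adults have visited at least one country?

85.8%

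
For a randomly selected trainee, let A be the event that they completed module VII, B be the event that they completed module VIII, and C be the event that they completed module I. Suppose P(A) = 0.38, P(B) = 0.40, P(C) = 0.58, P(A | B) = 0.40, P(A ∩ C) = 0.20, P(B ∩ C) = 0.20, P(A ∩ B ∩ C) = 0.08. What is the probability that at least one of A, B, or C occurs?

P(A ∩ B) = P(B)·P(A|B) = 0.40 × 0.40 = 0.16
P(A ∪ B ∪ C) = 0.38 + 0.40 + 0.58 − 0.16 − 0.20 − 0.20 + 0.08 = 0.88

0.88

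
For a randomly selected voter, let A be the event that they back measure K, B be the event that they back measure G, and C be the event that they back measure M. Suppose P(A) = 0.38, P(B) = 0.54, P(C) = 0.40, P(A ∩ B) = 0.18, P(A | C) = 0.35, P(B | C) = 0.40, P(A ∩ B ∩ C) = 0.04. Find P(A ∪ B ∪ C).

0.88

P(A ∩ C) = P(C)·P(A|C) = 0.40 × 0.35 = 0.14
P(B ∩ C) = P(C)·P(B|C) = 0.40 × 0.40 = 0.16
Using inclusion–exclusion:
P(A ∪ B ∪ C) = 0.38 + 0.54 + 0.40 − 0.18 − 0.14 − 0.16 + 0.04 = 0.88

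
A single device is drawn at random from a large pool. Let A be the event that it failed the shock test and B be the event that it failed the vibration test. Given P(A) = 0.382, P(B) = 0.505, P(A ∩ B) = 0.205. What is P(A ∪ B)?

0.682

P(A ∪ B) = 0.382 + 0.505 − 0.205 = 0.682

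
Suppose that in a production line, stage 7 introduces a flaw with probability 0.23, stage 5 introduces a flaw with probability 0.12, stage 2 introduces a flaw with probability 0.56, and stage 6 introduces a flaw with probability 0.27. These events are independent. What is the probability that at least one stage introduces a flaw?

P(none) = (1 − 0.23) × (1 − 0.12) × (1 − 0.56) × (1 − 0.27) = 0.77 × 0.88 × 0.44 × 0.73 = 0.21764512
P(at least one) = 1 − 0.21764512 = 0.78235488

0.78235488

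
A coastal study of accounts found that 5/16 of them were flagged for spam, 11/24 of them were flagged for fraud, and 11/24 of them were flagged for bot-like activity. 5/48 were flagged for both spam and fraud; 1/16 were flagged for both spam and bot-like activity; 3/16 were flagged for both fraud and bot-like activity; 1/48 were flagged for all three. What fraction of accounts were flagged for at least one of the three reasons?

43/48

P(at least one) = 5/16 + 11/24 + 11/24 − 5/48 − 1/16 − 3/16 + 1/48 = 43/48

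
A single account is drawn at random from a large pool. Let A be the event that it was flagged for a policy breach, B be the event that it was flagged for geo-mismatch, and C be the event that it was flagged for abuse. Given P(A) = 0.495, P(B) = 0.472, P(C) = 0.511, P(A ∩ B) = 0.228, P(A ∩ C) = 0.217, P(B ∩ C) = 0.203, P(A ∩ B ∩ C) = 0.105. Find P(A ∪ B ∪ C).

By inclusion-exclusion,
P(A ∪ B ∪ C) = 0.495 + 0.472 + 0.511 − 0.228 − 0.217 − 0.203 + 0.105 = 0.935

0.935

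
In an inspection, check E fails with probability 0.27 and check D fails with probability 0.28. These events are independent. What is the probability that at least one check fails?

P(none) = (1 − 0.27) × (1 − 0.28) = 0.73 × 0.72 = 0.5256
P(at least one) = 1 − 0.5256 = 0.4744

0.4744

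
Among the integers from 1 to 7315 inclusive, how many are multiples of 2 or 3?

4876

Using inclusion–exclusion:
floor(7315/2) + floor(7315/3) − floor(7315/6) = 3657 + 2438 − 1219 = 4876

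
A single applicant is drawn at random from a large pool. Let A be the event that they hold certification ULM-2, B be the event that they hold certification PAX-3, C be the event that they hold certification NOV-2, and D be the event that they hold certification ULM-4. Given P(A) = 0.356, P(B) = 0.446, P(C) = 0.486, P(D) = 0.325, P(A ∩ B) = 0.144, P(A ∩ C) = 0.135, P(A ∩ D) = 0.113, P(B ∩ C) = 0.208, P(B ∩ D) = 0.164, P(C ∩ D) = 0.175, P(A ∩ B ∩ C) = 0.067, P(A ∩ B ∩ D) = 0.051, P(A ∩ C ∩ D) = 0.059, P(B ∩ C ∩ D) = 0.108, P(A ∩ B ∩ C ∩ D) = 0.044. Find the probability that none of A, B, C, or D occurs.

0.085

P(A ∪ B ∪ C ∪ D) = 0.356 + 0.446 + 0.486 + 0.325 − 0.144 − 0.135 − 0.113 − 0.208 − 0.164 − 0.175 + 0.067 + 0.051 + 0.059 + 0.108 − 0.044 = 0.915
P(none) = 1 − 0.915 = 0.085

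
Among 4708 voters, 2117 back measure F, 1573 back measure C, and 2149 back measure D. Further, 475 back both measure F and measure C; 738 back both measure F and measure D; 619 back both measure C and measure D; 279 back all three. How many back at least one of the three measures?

By inclusion-exclusion,
|at least one| = 2117 + 1573 + 2149 − 475 − 738 − 619 + 279 = 4286

4286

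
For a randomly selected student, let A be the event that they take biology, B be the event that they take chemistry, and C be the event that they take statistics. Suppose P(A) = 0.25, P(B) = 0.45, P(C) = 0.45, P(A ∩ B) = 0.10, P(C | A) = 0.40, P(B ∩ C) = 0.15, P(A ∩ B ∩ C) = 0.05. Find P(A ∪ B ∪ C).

0.85

P(A ∩ C) = P(A)·P(C|A) = 0.25 × 0.40 = 0.10
By inclusion-exclusion,
P(A ∪ B ∪ C) = 0.25 + 0.45 + 0.45 − 0.10 − 0.10 − 0.15 + 0.05 = 0.85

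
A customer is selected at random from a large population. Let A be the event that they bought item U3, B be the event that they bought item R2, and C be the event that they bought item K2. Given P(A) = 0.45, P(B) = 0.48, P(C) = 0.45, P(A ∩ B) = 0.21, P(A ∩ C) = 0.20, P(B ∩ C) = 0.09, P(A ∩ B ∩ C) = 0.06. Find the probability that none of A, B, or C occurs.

Apply inclusion-exclusion:
P(A ∪ B ∪ C) = 0.45 + 0.48 + 0.45 − 0.21 − 0.20 − 0.09 + 0.06 = 0.94
P(none) = 1 − 0.94 = 0.06

0.06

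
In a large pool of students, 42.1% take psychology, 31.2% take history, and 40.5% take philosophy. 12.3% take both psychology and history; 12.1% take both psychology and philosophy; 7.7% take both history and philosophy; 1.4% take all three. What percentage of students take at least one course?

83.1%

By inclusion–exclusion:
P(at least one) = 42.1 + 31.2 + 40.5 − 12.3 − 12.1 − 7.7 + 1.4 = 83.1%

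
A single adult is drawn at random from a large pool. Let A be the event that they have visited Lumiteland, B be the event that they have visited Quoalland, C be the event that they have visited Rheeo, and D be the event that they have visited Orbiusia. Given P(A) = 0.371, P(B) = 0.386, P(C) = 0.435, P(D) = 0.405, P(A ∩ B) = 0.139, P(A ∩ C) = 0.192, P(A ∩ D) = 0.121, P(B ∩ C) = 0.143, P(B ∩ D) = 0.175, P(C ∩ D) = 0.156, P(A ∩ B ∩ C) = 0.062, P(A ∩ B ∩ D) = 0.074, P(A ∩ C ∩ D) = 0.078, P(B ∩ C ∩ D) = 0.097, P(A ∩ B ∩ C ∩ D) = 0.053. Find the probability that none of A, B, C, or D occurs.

0.071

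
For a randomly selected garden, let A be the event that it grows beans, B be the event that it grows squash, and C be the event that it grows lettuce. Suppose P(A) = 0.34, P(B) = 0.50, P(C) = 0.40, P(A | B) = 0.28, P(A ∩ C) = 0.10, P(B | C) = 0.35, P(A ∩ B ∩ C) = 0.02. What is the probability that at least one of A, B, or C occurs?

0.88

P(A ∩ B) = P(B)·P(A|B) = 0.50 × 0.28 = 0.14
P(B ∩ C) = P(C)·P(B|C) = 0.40 × 0.35 = 0.14
P(A ∪ B ∪ C) = 0.34 + 0.50 + 0.40 − 0.14 − 0.10 − 0.14 + 0.02 = 0.88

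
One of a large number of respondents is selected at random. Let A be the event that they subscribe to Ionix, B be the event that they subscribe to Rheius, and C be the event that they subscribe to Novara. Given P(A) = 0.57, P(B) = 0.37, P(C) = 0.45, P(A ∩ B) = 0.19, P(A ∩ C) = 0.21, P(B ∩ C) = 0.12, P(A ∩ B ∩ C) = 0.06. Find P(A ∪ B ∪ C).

0.93

P(A ∪ B ∪ C) = 0.57 + 0.37 + 0.45 − 0.19 − 0.21 − 0.12 + 0.06 = 0.93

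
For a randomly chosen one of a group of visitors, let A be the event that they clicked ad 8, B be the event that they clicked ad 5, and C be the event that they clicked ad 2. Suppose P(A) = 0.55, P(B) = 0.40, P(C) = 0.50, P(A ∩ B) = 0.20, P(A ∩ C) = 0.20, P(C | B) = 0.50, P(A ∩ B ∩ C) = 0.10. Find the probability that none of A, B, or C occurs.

0.05

P(B ∩ C) = P(B)·P(C|B) = 0.40 × 0.50 = 0.20
P(A ∪ B ∪ C) = 0.55 + 0.40 + 0.50 − 0.20 − 0.20 − 0.20 + 0.10 = 0.95
P(none) = 1 − 0.95 = 0.05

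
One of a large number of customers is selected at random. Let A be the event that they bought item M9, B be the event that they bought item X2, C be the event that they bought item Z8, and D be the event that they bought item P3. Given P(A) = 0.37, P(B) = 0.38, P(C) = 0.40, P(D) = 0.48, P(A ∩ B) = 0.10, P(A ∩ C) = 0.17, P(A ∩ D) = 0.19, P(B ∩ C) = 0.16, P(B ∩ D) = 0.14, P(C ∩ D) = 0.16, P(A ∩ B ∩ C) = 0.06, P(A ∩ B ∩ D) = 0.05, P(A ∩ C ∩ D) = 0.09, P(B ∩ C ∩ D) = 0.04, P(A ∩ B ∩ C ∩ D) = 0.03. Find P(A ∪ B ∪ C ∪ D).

0.92

By inclusion-exclusion,
P(A ∪ B ∪ C ∪ D) = 0.37 + 0.38 + 0.40 + 0.48 − 0.10 − 0.17 − 0.19 − 0.16 − 0.14 − 0.16 + 0.06 + 0.05 + 0.09 + 0.04 − 0.03 = 0.92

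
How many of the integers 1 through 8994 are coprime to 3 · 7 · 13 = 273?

4745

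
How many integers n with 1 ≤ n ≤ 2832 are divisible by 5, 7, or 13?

1039

By inclusion-exclusion,
⌊2832/5⌋ + ⌊2832/7⌋ + ⌊2832/13⌋ − ⌊2832/35⌋ − ⌊2832/65⌋ − ⌊2832/91⌋ + ⌊2832/455⌋ = 566 + 404 + 217 − 80 − 43 − 31 + 6 = 1039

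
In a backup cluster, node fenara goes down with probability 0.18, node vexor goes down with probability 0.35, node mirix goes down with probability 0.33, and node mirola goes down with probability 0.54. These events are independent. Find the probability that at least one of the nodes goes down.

Independence gives P(none) = ∏(1 − pᵢ).
P(none) = (1 − 0.18) × (1 − 0.35) × (1 − 0.33) × (1 − 0.54) = 0.82 × 0.65 × 0.67 × 0.46 = 0.1642706
P(at least one) = 1 − 0.1642706 = 0.8357294

0.8357294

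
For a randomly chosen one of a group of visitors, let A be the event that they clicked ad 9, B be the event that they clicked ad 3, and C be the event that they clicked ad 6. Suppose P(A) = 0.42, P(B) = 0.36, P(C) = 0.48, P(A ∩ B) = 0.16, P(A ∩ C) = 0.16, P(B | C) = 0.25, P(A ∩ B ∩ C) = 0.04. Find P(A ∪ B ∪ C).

P(B ∩ C) = P(C)·P(B|C) = 0.48 × 0.25 = 0.12
By inclusion–exclusion:
P(A ∪ B ∪ C) = 0.42 + 0.36 + 0.48 − 0.16 − 0.16 − 0.12 + 0.04 = 0.86

0.86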